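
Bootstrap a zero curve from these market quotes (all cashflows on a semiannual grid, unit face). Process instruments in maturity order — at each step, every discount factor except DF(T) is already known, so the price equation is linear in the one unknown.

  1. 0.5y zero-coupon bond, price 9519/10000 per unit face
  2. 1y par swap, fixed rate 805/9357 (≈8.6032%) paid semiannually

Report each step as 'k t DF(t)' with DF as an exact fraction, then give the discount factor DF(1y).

1 1/2 9519/10000
2 1 1839/2000
DF(1y) = 1839/2000 ≈ 0.919500

step 1 [0.5y] zero: DF = P = 9519/10000 ≈ 0.951900
step 2 [1y] swap r/2=805/18714: DF=(1 − 805/18714·(0.951900))/(1+805/18714) = 1839/2000 ≈ 0.919500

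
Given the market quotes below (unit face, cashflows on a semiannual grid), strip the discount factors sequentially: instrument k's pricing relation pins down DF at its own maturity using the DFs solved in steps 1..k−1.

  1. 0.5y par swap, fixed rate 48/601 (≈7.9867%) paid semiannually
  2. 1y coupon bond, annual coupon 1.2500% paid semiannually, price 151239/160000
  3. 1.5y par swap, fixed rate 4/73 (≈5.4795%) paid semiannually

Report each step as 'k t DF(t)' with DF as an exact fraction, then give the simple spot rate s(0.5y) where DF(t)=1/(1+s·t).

1 1/2 601/625
2 1 4667/5000
3 3/2 2307/2500
s(0.5y) = (1/(601/625) − 1)/(1/2) = 48/601 ≈ 7.9867%

step 1 [0.5y] swap r/2=24/601: DF=(1 − 24/601·(0))/(1+24/601) = 601/625 ≈ 0.961600
step 2 [1y] bond c/2=1/160: DF=(151239/160000 − 1/160·(0.961600))/(1+1/160) = 4667/5000 ≈ 0.933400
step 3 [1.5y] swap r/2=2/73: DF=(1 − 2/73·(0.961600+0.933400))/(1+2/73) = 2307/2500 ≈ 0.922800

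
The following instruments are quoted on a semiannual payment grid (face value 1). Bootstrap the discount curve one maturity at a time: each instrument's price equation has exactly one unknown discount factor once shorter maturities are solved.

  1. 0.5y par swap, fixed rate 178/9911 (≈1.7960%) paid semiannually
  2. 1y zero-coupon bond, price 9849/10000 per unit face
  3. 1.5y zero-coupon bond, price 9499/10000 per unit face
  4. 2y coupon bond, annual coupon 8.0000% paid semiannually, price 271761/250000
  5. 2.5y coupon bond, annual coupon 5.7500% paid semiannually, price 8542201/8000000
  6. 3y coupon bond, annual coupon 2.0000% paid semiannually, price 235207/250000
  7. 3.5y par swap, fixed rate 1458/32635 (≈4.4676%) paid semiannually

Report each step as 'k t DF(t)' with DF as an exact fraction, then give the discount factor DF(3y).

step 1 [0.5y] swap r/2=89/9911: DF=(1 − 89/9911·(0))/(1+89/9911) = 9911/10000 ≈ 0.991100
step 2 [1y] zero: DF = P = 9849/10000 ≈ 0.984900
step 3 [1.5y] zero: DF = P = 9499/10000 ≈ 0.949900
step 4 [2y] bond c/2=1/25: DF=(271761/250000 − 1/25·(0.991100+0.984900+0.949900))/(1+1/25) = 9327/10000 ≈ 0.932700
step 5 [2.5y] bond c/2=23/800: DF=(8542201/8000000 − 23/800·(0.991100+0.984900+0.949900+0.932700))/(1+23/800) = 9301/10000 ≈ 0.930100
step 6 [3y] bond c/2=1/100: DF=(235207/250000 − 1/100·(0.991100+0.984900+0.949900+0.932700+0.930100))/(1+1/100) = 8841/10000 ≈ 0.884100
step 7 [3.5y] swap r/2=729/32635: DF=(1 − 729/32635·(0.991100+0.984900+0.949900+0.932700+0.930100+0.884100))/(1+729/32635) = 4271/5000 ≈ 0.854200

1 1/2 9911/10000
2 1 9849/10000
3 3/2 9499/10000
4 2 9327/10000
5 5/2 9301/10000
6 3 8841/10000
7 7/2 4271/5000
DF(3y) = 8841/10000 ≈ 0.884100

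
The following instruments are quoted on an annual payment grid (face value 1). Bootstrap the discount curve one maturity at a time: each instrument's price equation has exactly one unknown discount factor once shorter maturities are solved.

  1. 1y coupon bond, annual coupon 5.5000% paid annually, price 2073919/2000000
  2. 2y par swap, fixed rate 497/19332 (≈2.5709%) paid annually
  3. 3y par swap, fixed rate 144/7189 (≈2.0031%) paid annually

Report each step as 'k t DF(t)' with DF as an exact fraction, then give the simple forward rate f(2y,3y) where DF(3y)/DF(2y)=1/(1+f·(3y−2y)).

step 1 [1y] bond c/1=11/200: DF=(2073919/2000000 − 11/200·(0))/(1+11/200) = 9829/10000 ≈ 0.982900
step 2 [2y] swap r/1=497/19332: DF=(1 − 497/19332·(0.982900))/(1+497/19332) = 9503/10000 ≈ 0.950300
step 3 [3y] swap r/1=144/7189: DF=(1 − 144/7189·(0.982900+0.950300))/(1+144/7189) = 589/625 ≈ 0.942400

1 1 9829/10000
2 2 9503/10000
3 3 589/625
f(2y,3y) = ((9503/10000)/(589/625) − 1)/(1) = 79/9424 ≈ 0.8383%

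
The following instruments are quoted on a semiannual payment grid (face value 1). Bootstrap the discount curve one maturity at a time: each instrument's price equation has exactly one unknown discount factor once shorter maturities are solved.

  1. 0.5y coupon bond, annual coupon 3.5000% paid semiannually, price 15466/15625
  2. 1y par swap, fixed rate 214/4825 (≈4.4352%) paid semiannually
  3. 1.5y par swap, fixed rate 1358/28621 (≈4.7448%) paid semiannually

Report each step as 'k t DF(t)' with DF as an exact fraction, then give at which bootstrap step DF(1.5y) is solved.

1 1/2 608/625
2 1 2393/2500
3 3/2 9321/10000
DF(1.5y) is solved at step 3

step 1 [0.5y] bond c/2=7/400: DF=(15466/15625 − 7/400·(0))/(1+7/400) = 608/625 ≈ 0.972800
step 2 [1y] swap r/2=107/4825: DF=(1 − 107/4825·(0.972800))/(1+107/4825) = 2393/2500 ≈ 0.957200
step 3 [1.5y] swap r/2=679/28621: DF=(1 − 679/28621·(0.972800+0.957200))/(1+679/28621) = 9321/10000 ≈ 0.932100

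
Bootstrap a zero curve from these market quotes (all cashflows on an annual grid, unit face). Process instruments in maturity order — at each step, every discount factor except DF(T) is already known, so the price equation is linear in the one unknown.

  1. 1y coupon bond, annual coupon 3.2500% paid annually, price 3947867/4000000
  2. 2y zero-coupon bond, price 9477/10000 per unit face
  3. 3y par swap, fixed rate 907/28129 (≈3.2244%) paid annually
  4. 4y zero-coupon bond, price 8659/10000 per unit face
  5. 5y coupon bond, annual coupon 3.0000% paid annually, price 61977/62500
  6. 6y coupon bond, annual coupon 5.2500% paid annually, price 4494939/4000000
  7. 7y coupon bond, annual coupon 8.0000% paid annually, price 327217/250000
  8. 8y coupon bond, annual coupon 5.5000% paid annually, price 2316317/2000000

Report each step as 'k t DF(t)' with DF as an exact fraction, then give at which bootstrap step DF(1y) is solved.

step 1 [1y] bond c/1=13/400: DF=(3947867/4000000 − 13/400·(0))/(1+13/400) = 9559/10000 ≈ 0.955900
step 2 [2y] zero: DF = P = 9477/10000 ≈ 0.947700
step 3 [3y] swap r/1=907/28129: DF=(1 − 907/28129·(0.955900+0.947700))/(1+907/28129) = 9093/10000 ≈ 0.909300
step 4 [4y] zero: DF = P = 8659/10000 ≈ 0.865900
step 5 [5y] bond c/1=3/100: DF=(61977/62500 − 3/100·(0.955900+0.947700+0.909300+0.865900))/(1+3/100) = 2139/2500 ≈ 0.855600
step 6 [6y] bond c/1=21/400: DF=(4494939/4000000 − 21/400·(0.955900+0.947700+0.909300+0.865900+0.855600))/(1+21/400) = 1683/2000 ≈ 0.841500
step 7 [7y] bond c/1=2/25: DF=(327217/250000 − 2/25·(0.955900+0.947700+0.909300+0.865900+0.855600+0.841500))/(1+2/25) = 8137/10000 ≈ 0.813700
step 8 [8y] bond c/1=11/200: DF=(2316317/2000000 − 11/200·(0.955900+0.947700+0.909300+0.865900+0.855600+0.841500+0.813700))/(1+11/200) = 7751/10000 ≈ 0.775100

1 1 9559/10000
2 2 9477/10000
3 3 9093/10000
4 4 8659/10000
5 5 2139/2500
6 6 1683/2000
7 7 8137/10000
8 8 7751/10000
DF(1y) is solved at step 1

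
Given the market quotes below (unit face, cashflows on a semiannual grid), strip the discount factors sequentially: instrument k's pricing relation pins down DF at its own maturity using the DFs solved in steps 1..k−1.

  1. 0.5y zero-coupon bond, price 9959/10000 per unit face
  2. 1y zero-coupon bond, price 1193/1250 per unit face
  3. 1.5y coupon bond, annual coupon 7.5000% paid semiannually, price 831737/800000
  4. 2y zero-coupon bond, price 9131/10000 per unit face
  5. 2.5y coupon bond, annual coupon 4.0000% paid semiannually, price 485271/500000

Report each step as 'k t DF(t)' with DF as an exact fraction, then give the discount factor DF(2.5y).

1 1/2 9959/10000
2 1 1193/1250
3 3/2 2329/2500
4 2 9131/10000
5 5/2 8771/10000
DF(2.5y) = 8771/10000 ≈ 0.877100

step 1 [0.5y] zero: DF = P = 9959/10000 ≈ 0.995900
step 2 [1y] zero: DF = P = 1193/1250 ≈ 0.954400
step 3 [1.5y] bond c/2=3/80: DF=(831737/800000 − 3/80·(0.995900+0.954400))/(1+3/80) = 2329/2500 ≈ 0.931600
step 4 [2y] zero: DF = P = 9131/10000 ≈ 0.913100
step 5 [2.5y] bond c/2=1/50: DF=(485271/500000 − 1/50·(0.995900+0.954400+0.931600+0.913100))/(1+1/50) = 8771/10000 ≈ 0.877100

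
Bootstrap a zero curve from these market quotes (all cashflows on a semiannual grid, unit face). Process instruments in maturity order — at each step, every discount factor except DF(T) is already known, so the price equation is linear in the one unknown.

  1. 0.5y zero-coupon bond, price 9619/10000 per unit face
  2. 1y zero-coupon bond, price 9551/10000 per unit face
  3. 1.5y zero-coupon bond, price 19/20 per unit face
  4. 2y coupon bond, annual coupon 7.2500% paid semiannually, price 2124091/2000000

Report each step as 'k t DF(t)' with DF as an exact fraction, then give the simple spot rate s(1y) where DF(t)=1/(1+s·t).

step 1 [0.5y] zero: DF = P = 9619/10000 ≈ 0.961900
step 2 [1y] zero: DF = P = 9551/10000 ≈ 0.955100
step 3 [1.5y] zero: DF = P = 19/20 ≈ 0.950000
step 4 [2y] bond c/2=29/800: DF=(2124091/2000000 − 29/800·(0.961900+0.955100+0.950000))/(1+29/800) = 4623/5000 ≈ 0.924600

1 1/2 9619/10000
2 1 9551/10000
3 3/2 19/20
4 2 4623/5000
s(1y) = (1/(9551/10000) − 1)/(1) = 449/9551 ≈ 4.7011%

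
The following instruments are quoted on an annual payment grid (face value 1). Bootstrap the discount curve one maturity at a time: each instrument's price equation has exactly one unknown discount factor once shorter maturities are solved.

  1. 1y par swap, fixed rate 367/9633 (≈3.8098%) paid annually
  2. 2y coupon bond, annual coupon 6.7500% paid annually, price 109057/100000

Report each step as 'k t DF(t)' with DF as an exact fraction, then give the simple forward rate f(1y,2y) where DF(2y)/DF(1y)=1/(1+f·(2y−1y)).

1 1 9633/10000
2 2 9607/10000
f(1y,2y) = ((9633/10000)/(9607/10000) − 1)/(1) = 2/739 ≈ 0.2706%

step 1 [1y] swap r/1=367/9633: DF=(1 − 367/9633·(0))/(1+367/9633) = 9633/10000 ≈ 0.963300
step 2 [2y] bond c/1=27/400: DF=(109057/100000 − 27/400·(0.963300))/(1+27/400) = 9607/10000 ≈ 0.960700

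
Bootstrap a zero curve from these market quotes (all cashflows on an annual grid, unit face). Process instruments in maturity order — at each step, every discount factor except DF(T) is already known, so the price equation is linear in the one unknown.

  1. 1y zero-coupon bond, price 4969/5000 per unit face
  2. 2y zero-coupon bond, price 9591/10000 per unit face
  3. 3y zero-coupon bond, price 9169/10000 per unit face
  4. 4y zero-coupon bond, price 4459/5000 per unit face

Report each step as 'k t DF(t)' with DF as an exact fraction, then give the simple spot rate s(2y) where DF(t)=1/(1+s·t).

step 1 [1y] zero: DF = P = 4969/5000 ≈ 0.993800
step 2 [2y] zero: DF = P = 9591/10000 ≈ 0.959100
step 3 [3y] zero: DF = P = 9169/10000 ≈ 0.916900
step 4 [4y] zero: DF = P = 4459/5000 ≈ 0.891800

1 1 4969/5000
2 2 9591/10000
3 3 9169/10000
4 4 4459/5000
s(2y) = (1/(9591/10000) − 1)/(2) = 409/19182 ≈ 2.1322%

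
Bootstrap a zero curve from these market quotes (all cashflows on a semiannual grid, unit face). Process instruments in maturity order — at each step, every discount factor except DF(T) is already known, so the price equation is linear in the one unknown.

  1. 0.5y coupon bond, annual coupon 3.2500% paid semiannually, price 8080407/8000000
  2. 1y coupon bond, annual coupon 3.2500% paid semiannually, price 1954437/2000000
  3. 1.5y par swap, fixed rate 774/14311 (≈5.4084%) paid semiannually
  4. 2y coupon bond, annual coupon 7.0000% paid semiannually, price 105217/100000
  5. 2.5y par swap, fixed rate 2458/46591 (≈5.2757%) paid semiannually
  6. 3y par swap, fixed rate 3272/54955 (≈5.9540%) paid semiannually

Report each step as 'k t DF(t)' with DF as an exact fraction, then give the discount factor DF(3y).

1 1/2 9939/10000
2 1 9457/10000
3 3/2 4613/5000
4 2 4599/5000
5 5/2 8771/10000
6 3 2091/2500
DF(3y) = 2091/2500 ≈ 0.836400

step 1 [0.5y] bond c/2=13/800: DF=(8080407/8000000 − 13/800·(0))/(1+13/800) = 9939/10000 ≈ 0.993900
step 2 [1y] bond c/2=13/800: DF=(1954437/2000000 − 13/800·(0.993900))/(1+13/800) = 9457/10000 ≈ 0.945700
step 3 [1.5y] swap r/2=387/14311: DF=(1 − 387/14311·(0.993900+0.945700))/(1+387/14311) = 4613/5000 ≈ 0.922600
step 4 [2y] bond c/2=7/200: DF=(105217/100000 − 7/200·(0.993900+0.945700+0.922600))/(1+7/200) = 4599/5000 ≈ 0.919800
step 5 [2.5y] swap r/2=1229/46591: DF=(1 − 1229/46591·(0.993900+0.945700+0.922600+0.919800))/(1+1229/46591) = 8771/10000 ≈ 0.877100
step 6 [3y] swap r/2=1636/54955: DF=(1 − 1636/54955·(0.993900+0.945700+0.922600+0.919800+0.877100))/(1+1636/54955) = 2091/2500 ≈ 0.836400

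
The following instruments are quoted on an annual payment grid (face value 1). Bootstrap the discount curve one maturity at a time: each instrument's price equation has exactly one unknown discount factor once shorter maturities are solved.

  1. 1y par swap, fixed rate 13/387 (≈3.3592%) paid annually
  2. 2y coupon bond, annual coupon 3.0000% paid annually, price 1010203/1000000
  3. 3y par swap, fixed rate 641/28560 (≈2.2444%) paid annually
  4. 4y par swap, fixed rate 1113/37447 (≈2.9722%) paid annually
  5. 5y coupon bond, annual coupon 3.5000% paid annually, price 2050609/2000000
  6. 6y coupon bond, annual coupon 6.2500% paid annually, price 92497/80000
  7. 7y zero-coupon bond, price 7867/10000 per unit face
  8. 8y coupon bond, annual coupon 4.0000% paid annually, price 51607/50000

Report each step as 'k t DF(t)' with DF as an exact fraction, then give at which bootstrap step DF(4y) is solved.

step 1 [1y] swap r/1=13/387: DF=(1 − 13/387·(0))/(1+13/387) = 387/400 ≈ 0.967500
step 2 [2y] bond c/1=3/100: DF=(1010203/1000000 − 3/100·(0.967500))/(1+3/100) = 4763/5000 ≈ 0.952600
step 3 [3y] swap r/1=641/28560: DF=(1 − 641/28560·(0.967500+0.952600))/(1+641/28560) = 9359/10000 ≈ 0.935900
step 4 [4y] swap r/1=1113/37447: DF=(1 − 1113/37447·(0.967500+0.952600+0.935900))/(1+1113/37447) = 8887/10000 ≈ 0.888700
step 5 [5y] bond c/1=7/200: DF=(2050609/2000000 − 7/200·(0.967500+0.952600+0.935900+0.888700))/(1+7/200) = 108/125 ≈ 0.864000
step 6 [6y] bond c/1=1/16: DF=(92497/80000 − 1/16·(0.967500+0.952600+0.935900+0.888700+0.864000))/(1+1/16) = 8171/10000 ≈ 0.817100
step 7 [7y] zero: DF = P = 7867/10000 ≈ 0.786700
step 8 [8y] bond c/1=1/25: DF=(51607/50000 − 1/25·(0.967500+0.952600+0.935900+0.888700+0.864000+0.817100+0.786700))/(1+1/25) = 1507/2000 ≈ 0.753500

1 1 387/400
2 2 4763/5000
3 3 9359/10000
4 4 8887/10000
5 5 108/125
6 6 8171/10000
7 7 7867/10000
8 8 1507/2000
DF(4y) is solved at step 4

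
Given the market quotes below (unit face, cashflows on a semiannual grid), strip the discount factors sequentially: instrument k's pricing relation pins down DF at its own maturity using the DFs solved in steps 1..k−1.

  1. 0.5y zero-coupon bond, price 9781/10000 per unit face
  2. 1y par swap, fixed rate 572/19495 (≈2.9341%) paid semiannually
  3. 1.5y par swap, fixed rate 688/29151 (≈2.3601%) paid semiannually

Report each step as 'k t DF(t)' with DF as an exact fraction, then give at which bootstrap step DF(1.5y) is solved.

1 1/2 9781/10000
2 1 4857/5000
3 3/2 1207/1250
DF(1.5y) is solved at step 3

step 1 [0.5y] zero: DF = P = 9781/10000 ≈ 0.978100
step 2 [1y] swap r/2=286/19495: DF=(1 − 286/19495·(0.978100))/(1+286/19495) = 4857/5000 ≈ 0.971400
step 3 [1.5y] swap r/2=344/29151: DF=(1 − 344/29151·(0.978100+0.971400))/(1+344/29151) = 1207/1250 ≈ 0.965600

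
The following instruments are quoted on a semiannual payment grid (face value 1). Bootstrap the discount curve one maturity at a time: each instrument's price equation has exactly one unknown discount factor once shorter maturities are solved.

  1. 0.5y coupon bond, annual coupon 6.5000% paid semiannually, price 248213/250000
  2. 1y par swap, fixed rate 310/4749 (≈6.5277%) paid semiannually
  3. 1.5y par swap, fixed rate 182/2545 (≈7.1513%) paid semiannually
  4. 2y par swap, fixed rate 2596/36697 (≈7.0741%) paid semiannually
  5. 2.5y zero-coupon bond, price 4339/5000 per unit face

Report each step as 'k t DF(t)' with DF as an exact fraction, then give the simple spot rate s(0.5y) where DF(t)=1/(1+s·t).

step 1 [0.5y] bond c/2=13/400: DF=(248213/250000 − 13/400·(0))/(1+13/400) = 601/625 ≈ 0.961600
step 2 [1y] swap r/2=155/4749: DF=(1 − 155/4749·(0.961600))/(1+155/4749) = 469/500 ≈ 0.938000
step 3 [1.5y] swap r/2=91/2545: DF=(1 − 91/2545·(0.961600+0.938000))/(1+91/2545) = 8999/10000 ≈ 0.899900
step 4 [2y] swap r/2=1298/36697: DF=(1 − 1298/36697·(0.961600+0.938000+0.899900))/(1+1298/36697) = 4351/5000 ≈ 0.870200
step 5 [2.5y] zero: DF = P = 4339/5000 ≈ 0.867800

1 1/2 601/625
2 1 469/500
3 3/2 8999/10000
4 2 4351/5000
5 5/2 4339/5000
s(0.5y) = (1/(601/625) − 1)/(1/2) = 48/601 ≈ 7.9867%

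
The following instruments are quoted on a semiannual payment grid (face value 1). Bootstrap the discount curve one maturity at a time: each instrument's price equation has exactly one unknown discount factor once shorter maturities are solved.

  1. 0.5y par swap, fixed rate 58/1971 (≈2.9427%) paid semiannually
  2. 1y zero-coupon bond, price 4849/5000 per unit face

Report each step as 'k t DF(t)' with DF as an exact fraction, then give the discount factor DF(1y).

1 1/2 1971/2000
2 1 4849/5000
DF(1y) = 4849/5000 ≈ 0.969800

step 1 [0.5y] swap r/2=29/1971: DF=(1 − 29/1971·(0))/(1+29/1971) = 1971/2000 ≈ 0.985500
step 2 [1y] zero: DF = P = 4849/5000 ≈ 0.969800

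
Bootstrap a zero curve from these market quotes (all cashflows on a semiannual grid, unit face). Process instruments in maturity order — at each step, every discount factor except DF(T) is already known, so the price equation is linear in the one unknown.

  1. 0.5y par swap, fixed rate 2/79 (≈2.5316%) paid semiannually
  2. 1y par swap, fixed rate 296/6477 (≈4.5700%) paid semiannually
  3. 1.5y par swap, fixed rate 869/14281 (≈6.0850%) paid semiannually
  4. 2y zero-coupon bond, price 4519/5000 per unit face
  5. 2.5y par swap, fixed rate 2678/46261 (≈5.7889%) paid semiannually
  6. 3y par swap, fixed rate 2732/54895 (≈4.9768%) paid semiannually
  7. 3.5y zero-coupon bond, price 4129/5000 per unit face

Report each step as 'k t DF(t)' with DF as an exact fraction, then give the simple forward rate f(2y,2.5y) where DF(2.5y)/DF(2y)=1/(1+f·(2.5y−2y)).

1 1/2 79/80
2 1 2389/2500
3 3/2 9131/10000
4 2 4519/5000
5 5/2 8661/10000
6 3 4317/5000
7 7/2 4129/5000
f(2y,2.5y) = ((4519/5000)/(8661/10000) − 1)/(1/2) = 754/8661 ≈ 8.7057%

step 1 [0.5y] swap r/2=1/79: DF=(1 − 1/79·(0))/(1+1/79) = 79/80 ≈ 0.987500
step 2 [1y] swap r/2=148/6477: DF=(1 − 148/6477·(0.987500))/(1+148/6477) = 2389/2500 ≈ 0.955600
step 3 [1.5y] swap r/2=869/28562: DF=(1 − 869/28562·(0.987500+0.955600))/(1+869/28562) = 9131/10000 ≈ 0.913100
step 4 [2y] zero: DF = P = 4519/5000 ≈ 0.903800
step 5 [2.5y] swap r/2=1339/46261: DF=(1 − 1339/46261·(0.987500+0.955600+0.913100+0.903800))/(1+1339/46261) = 8661/10000 ≈ 0.866100
step 6 [3y] swap r/2=1366/54895: DF=(1 − 1366/54895·(0.987500+0.955600+0.913100+0.903800+0.866100))/(1+1366/54895) = 4317/5000 ≈ 0.863400
step 7 [3.5y] zero: DF = P = 4129/5000 ≈ 0.825800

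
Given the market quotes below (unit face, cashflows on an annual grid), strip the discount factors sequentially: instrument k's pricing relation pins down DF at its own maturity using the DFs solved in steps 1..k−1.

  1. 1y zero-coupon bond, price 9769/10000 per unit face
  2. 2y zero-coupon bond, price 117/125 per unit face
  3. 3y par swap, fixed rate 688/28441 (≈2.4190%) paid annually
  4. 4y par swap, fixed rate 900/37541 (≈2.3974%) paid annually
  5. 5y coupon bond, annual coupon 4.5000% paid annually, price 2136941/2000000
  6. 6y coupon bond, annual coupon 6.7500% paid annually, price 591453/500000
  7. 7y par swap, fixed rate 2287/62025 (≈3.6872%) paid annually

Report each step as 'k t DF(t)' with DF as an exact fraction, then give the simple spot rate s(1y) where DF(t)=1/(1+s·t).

step 1 [1y] zero: DF = P = 9769/10000 ≈ 0.976900
step 2 [2y] zero: DF = P = 117/125 ≈ 0.936000
step 3 [3y] swap r/1=688/28441: DF=(1 − 688/28441·(0.976900+0.936000))/(1+688/28441) = 582/625 ≈ 0.931200
step 4 [4y] swap r/1=900/37541: DF=(1 − 900/37541·(0.976900+0.936000+0.931200))/(1+900/37541) = 91/100 ≈ 0.910000
step 5 [5y] bond c/1=9/200: DF=(2136941/2000000 − 9/200·(0.976900+0.936000+0.931200+0.910000))/(1+9/200) = 538/625 ≈ 0.860800
step 6 [6y] bond c/1=27/400: DF=(591453/500000 − 27/400·(0.976900+0.936000+0.931200+0.910000+0.860800))/(1+27/400) = 8163/10000 ≈ 0.816300
step 7 [7y] swap r/1=2287/62025: DF=(1 − 2287/62025·(0.976900+0.936000+0.931200+0.910000+0.860800+0.816300))/(1+2287/62025) = 7713/10000 ≈ 0.771300

1 1 9769/10000
2 2 117/125
3 3 582/625
4 4 91/100
5 5 538/625
6 6 8163/10000
7 7 7713/10000
s(1y) = (1/(9769/10000) − 1)/(1) = 231/9769 ≈ 2.3646%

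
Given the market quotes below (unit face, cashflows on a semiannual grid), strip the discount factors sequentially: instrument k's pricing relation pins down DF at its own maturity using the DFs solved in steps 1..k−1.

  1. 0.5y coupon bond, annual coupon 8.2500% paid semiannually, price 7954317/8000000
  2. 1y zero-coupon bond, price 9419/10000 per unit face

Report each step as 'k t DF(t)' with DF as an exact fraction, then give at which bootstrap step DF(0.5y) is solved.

1 1/2 9549/10000
2 1 9419/10000
DF(0.5y) is solved at step 1

step 1 [0.5y] bond c/2=33/800: DF=(7954317/8000000 − 33/800·(0))/(1+33/800) = 9549/10000 ≈ 0.954900
step 2 [1y] zero: DF = P = 9419/10000 ≈ 0.941900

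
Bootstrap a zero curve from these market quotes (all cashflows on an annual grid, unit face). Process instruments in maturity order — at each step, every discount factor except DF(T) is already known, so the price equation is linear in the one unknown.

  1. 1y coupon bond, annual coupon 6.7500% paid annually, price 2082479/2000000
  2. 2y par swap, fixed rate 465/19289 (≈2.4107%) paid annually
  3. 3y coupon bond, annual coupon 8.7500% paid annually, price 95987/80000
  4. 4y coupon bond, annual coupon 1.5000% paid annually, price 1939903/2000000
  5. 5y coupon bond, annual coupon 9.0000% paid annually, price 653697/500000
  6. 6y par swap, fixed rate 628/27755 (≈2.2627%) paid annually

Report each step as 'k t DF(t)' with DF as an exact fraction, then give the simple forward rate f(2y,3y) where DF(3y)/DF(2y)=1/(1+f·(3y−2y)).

1 1 4877/5000
2 2 1907/2000
3 3 9481/10000
4 4 9131/10000
5 5 1773/2000
6 6 1093/1250
f(2y,3y) = ((1907/2000)/(9481/10000) − 1)/(1) = 54/9481 ≈ 0.5696%

step 1 [1y] bond c/1=27/400: DF=(2082479/2000000 − 27/400·(0))/(1+27/400) = 4877/5000 ≈ 0.975400
step 2 [2y] swap r/1=465/19289: DF=(1 − 465/19289·(0.975400))/(1+465/19289) = 1907/2000 ≈ 0.953500
step 3 [3y] bond c/1=7/80: DF=(95987/80000 − 7/80·(0.975400+0.953500))/(1+7/80) = 9481/10000 ≈ 0.948100
step 4 [4y] bond c/1=3/200: DF=(1939903/2000000 − 3/200·(0.975400+0.953500+0.948100))/(1+3/200) = 9131/10000 ≈ 0.913100
step 5 [5y] bond c/1=9/100: DF=(653697/500000 − 9/100·(0.975400+0.953500+0.948100+0.913100))/(1+9/100) = 1773/2000 ≈ 0.886500
step 6 [6y] swap r/1=628/27755: DF=(1 − 628/27755·(0.975400+0.953500+0.948100+0.913100+0.886500))/(1+628/27755) = 1093/1250 ≈ 0.874400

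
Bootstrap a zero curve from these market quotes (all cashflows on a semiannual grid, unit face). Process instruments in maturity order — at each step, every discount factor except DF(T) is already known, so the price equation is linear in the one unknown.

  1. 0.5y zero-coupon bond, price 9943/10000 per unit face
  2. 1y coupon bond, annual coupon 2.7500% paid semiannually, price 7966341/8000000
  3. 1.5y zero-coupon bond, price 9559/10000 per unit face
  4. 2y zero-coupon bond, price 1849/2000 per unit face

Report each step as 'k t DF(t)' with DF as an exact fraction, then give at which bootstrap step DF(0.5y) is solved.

step 1 [0.5y] zero: DF = P = 9943/10000 ≈ 0.994300
step 2 [1y] bond c/2=11/800: DF=(7966341/8000000 − 11/800·(0.994300))/(1+11/800) = 1211/1250 ≈ 0.968800
step 3 [1.5y] zero: DF = P = 9559/10000 ≈ 0.955900
step 4 [2y] zero: DF = P = 1849/2000 ≈ 0.924500

1 1/2 9943/10000
2 1 1211/1250
3 3/2 9559/10000
4 2 1849/2000
DF(0.5y) is solved at step 1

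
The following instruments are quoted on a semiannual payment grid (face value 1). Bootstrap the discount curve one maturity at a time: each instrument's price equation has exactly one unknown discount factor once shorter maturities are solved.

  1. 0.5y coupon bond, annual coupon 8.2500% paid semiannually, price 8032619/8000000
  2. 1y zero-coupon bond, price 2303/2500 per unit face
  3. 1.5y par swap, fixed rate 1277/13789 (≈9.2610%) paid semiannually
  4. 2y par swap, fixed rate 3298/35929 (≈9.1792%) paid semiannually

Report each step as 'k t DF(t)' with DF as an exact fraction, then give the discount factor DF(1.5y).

1 1/2 9643/10000
2 1 2303/2500
3 3/2 8723/10000
4 2 8351/10000
DF(1.5y) = 8723/10000 ≈ 0.872300

step 1 [0.5y] bond c/2=33/800: DF=(8032619/8000000 − 33/800·(0))/(1+33/800) = 9643/10000 ≈ 0.964300
step 2 [1y] zero: DF = P = 2303/2500 ≈ 0.921200
step 3 [1.5y] swap r/2=1277/27578: DF=(1 − 1277/27578·(0.964300+0.921200))/(1+1277/27578) = 8723/10000 ≈ 0.872300
step 4 [2y] swap r/2=1649/35929: DF=(1 − 1649/35929·(0.964300+0.921200+0.872300))/(1+1649/35929) = 8351/10000 ≈ 0.835100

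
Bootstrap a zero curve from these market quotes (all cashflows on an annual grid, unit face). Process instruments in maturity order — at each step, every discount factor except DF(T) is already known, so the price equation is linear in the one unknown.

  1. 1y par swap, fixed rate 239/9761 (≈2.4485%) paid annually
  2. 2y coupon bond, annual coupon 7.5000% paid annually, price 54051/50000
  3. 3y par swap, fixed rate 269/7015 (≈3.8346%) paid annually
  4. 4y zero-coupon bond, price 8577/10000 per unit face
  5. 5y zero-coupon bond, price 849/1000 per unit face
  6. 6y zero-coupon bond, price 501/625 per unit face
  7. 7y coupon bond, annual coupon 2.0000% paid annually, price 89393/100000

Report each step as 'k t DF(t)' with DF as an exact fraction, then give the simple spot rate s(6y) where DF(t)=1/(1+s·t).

1 1 9761/10000
2 2 15/16
3 3 2231/2500
4 4 8577/10000
5 5 849/1000
6 6 501/625
7 7 3861/5000
s(6y) = (1/(501/625) − 1)/(6) = 62/1503 ≈ 4.1251%

step 1 [1y] swap r/1=239/9761: DF=(1 − 239/9761·(0))/(1+239/9761) = 9761/10000 ≈ 0.976100
step 2 [2y] bond c/1=3/40: DF=(54051/50000 − 3/40·(0.976100))/(1+3/40) = 15/16 ≈ 0.937500
step 3 [3y] swap r/1=269/7015: DF=(1 − 269/7015·(0.976100+0.937500))/(1+269/7015) = 2231/2500 ≈ 0.892400
step 4 [4y] zero: DF = P = 8577/10000 ≈ 0.857700
step 5 [5y] zero: DF = P = 849/1000 ≈ 0.849000
step 6 [6y] zero: DF = P = 501/625 ≈ 0.801600
step 7 [7y] bond c/1=1/50: DF=(89393/100000 − 1/50·(0.976100+0.937500+0.892400+0.857700+0.849000+0.801600))/(1+1/50) = 3861/5000 ≈ 0.772200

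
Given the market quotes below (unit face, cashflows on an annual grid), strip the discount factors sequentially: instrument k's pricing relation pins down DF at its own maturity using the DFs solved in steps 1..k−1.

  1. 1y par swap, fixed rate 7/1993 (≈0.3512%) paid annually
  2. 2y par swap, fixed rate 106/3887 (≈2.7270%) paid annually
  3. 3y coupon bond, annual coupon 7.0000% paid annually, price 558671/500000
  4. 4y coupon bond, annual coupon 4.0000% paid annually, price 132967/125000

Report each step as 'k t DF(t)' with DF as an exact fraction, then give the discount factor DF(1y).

1 1 1993/2000
2 2 947/1000
3 3 9171/10000
4 4 1141/1250
DF(1y) = 1993/2000 ≈ 0.996500

step 1 [1y] swap r/1=7/1993: DF=(1 − 7/1993·(0))/(1+7/1993) = 1993/2000 ≈ 0.996500
step 2 [2y] swap r/1=106/3887: DF=(1 − 106/3887·(0.996500))/(1+106/3887) = 947/1000 ≈ 0.947000
step 3 [3y] bond c/1=7/100: DF=(558671/500000 − 7/100·(0.996500+0.947000))/(1+7/100) = 9171/10000 ≈ 0.917100
step 4 [4y] bond c/1=1/25: DF=(132967/125000 − 1/25·(0.996500+0.947000+0.917100))/(1+1/25) = 1141/1250 ≈ 0.912800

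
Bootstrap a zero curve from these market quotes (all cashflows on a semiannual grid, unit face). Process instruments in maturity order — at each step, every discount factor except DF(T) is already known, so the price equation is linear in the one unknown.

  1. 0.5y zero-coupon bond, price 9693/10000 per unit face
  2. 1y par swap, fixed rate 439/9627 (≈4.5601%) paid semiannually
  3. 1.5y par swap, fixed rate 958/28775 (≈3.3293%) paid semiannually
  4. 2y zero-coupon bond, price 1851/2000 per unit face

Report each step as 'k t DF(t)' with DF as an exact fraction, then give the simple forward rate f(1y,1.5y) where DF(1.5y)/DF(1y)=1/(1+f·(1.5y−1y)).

step 1 [0.5y] zero: DF = P = 9693/10000 ≈ 0.969300
step 2 [1y] swap r/2=439/19254: DF=(1 − 439/19254·(0.969300))/(1+439/19254) = 9561/10000 ≈ 0.956100
step 3 [1.5y] swap r/2=479/28775: DF=(1 − 479/28775·(0.969300+0.956100))/(1+479/28775) = 9521/10000 ≈ 0.952100
step 4 [2y] zero: DF = P = 1851/2000 ≈ 0.925500

1 1/2 9693/10000
2 1 9561/10000
3 3/2 9521/10000
4 2 1851/2000
f(1y,1.5y) = ((9561/10000)/(9521/10000) − 1)/(1/2) = 80/9521 ≈ 0.8402%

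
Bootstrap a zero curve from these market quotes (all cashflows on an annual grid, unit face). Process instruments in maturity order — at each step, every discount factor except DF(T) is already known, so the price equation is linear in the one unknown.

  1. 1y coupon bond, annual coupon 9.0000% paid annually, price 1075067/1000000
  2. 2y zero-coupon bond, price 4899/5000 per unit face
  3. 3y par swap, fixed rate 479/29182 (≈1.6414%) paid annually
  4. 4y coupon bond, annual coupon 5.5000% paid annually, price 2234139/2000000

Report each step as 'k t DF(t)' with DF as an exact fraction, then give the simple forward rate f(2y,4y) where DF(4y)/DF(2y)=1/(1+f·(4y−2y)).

step 1 [1y] bond c/1=9/100: DF=(1075067/1000000 − 9/100·(0))/(1+9/100) = 9863/10000 ≈ 0.986300
step 2 [2y] zero: DF = P = 4899/5000 ≈ 0.979800
step 3 [3y] swap r/1=479/29182: DF=(1 − 479/29182·(0.986300+0.979800))/(1+479/29182) = 9521/10000 ≈ 0.952100
step 4 [4y] bond c/1=11/200: DF=(2234139/2000000 − 11/200·(0.986300+0.979800+0.952100))/(1+11/200) = 9067/10000 ≈ 0.906700

1 1 9863/10000
2 2 4899/5000
3 3 9521/10000
4 4 9067/10000
f(2y,4y) = ((4899/5000)/(9067/10000) − 1)/(2) = 731/18134 ≈ 4.0311%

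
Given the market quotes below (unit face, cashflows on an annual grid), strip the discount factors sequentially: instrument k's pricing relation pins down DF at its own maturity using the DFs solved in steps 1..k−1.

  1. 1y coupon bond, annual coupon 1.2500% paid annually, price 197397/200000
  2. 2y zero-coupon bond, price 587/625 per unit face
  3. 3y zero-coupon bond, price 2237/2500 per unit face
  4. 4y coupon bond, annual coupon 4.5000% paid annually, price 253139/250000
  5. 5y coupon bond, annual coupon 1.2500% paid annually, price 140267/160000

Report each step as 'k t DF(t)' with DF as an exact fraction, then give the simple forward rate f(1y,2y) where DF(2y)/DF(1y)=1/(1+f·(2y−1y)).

step 1 [1y] bond c/1=1/80: DF=(197397/200000 − 1/80·(0))/(1+1/80) = 2437/2500 ≈ 0.974800
step 2 [2y] zero: DF = P = 587/625 ≈ 0.939200
step 3 [3y] zero: DF = P = 2237/2500 ≈ 0.894800
step 4 [4y] bond c/1=9/200: DF=(253139/250000 − 9/200·(0.974800+0.939200+0.894800))/(1+9/200) = 106/125 ≈ 0.848000
step 5 [5y] bond c/1=1/80: DF=(140267/160000 − 1/80·(0.974800+0.939200+0.894800+0.848000))/(1+1/80) = 8207/10000 ≈ 0.820700

1 1 2437/2500
2 2 587/625
3 3 2237/2500
4 4 106/125
5 5 8207/10000
f(1y,2y) = ((2437/2500)/(587/625) − 1)/(1) = 89/2348 ≈ 3.7905%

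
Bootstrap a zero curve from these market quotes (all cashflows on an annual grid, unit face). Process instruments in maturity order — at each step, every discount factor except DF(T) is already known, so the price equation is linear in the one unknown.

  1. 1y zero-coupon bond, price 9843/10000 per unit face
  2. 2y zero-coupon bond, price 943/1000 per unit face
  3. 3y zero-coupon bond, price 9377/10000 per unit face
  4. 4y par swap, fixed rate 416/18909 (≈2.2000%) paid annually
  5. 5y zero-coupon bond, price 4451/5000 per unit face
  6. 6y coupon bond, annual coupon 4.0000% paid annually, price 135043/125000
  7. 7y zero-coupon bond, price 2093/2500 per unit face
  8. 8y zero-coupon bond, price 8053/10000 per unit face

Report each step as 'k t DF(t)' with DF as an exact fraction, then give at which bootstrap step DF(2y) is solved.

step 1 [1y] zero: DF = P = 9843/10000 ≈ 0.984300
step 2 [2y] zero: DF = P = 943/1000 ≈ 0.943000
step 3 [3y] zero: DF = P = 9377/10000 ≈ 0.937700
step 4 [4y] swap r/1=416/18909: DF=(1 − 416/18909·(0.984300+0.943000+0.937700))/(1+416/18909) = 573/625 ≈ 0.916800
step 5 [5y] zero: DF = P = 4451/5000 ≈ 0.890200
step 6 [6y] bond c/1=1/25: DF=(135043/125000 − 1/25·(0.984300+0.943000+0.937700+0.916800+0.890200))/(1+1/25) = 8591/10000 ≈ 0.859100
step 7 [7y] zero: DF = P = 2093/2500 ≈ 0.837200
step 8 [8y] zero: DF = P = 8053/10000 ≈ 0.805300

1 1 9843/10000
2 2 943/1000
3 3 9377/10000
4 4 573/625
5 5 4451/5000
6 6 8591/10000
7 7 2093/2500
8 8 8053/10000
DF(2y) is solved at step 2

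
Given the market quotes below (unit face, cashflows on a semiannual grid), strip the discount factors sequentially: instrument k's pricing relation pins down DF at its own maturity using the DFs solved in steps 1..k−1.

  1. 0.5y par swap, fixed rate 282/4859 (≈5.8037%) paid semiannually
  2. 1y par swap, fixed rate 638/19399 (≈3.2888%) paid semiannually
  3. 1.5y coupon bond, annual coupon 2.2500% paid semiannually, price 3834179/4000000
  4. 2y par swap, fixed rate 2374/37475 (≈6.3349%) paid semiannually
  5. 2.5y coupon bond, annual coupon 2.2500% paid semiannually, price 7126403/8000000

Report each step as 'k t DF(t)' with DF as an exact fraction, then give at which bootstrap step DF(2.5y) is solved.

1 1/2 4859/5000
2 1 9681/10000
3 3/2 9263/10000
4 2 8813/10000
5 5/2 1049/1250
DF(2.5y) is solved at step 5

step 1 [0.5y] swap r/2=141/4859: DF=(1 − 141/4859·(0))/(1+141/4859) = 4859/5000 ≈ 0.971800
step 2 [1y] swap r/2=319/19399: DF=(1 − 319/19399·(0.971800))/(1+319/19399) = 9681/10000 ≈ 0.968100
step 3 [1.5y] bond c/2=9/800: DF=(3834179/4000000 − 9/800·(0.971800+0.968100))/(1+9/800) = 9263/10000 ≈ 0.926300
step 4 [2y] swap r/2=1187/37475: DF=(1 − 1187/37475·(0.971800+0.968100+0.926300))/(1+1187/37475) = 8813/10000 ≈ 0.881300
step 5 [2.5y] bond c/2=9/800: DF=(7126403/8000000 − 9/800·(0.971800+0.968100+0.926300+0.881300))/(1+9/800) = 1049/1250 ≈ 0.839200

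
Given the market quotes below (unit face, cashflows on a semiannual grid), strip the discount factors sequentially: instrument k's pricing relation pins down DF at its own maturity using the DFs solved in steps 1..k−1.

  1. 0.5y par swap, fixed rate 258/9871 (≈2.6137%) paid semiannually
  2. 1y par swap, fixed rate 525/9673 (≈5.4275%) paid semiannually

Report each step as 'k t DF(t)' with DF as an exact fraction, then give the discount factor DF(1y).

1 1/2 9871/10000
2 1 379/400
DF(1y) = 379/400 ≈ 0.947500

step 1 [0.5y] swap r/2=129/9871: DF=(1 − 129/9871·(0))/(1+129/9871) = 9871/10000 ≈ 0.987100
step 2 [1y] swap r/2=525/19346: DF=(1 − 525/19346·(0.987100))/(1+525/19346) = 379/400 ≈ 0.947500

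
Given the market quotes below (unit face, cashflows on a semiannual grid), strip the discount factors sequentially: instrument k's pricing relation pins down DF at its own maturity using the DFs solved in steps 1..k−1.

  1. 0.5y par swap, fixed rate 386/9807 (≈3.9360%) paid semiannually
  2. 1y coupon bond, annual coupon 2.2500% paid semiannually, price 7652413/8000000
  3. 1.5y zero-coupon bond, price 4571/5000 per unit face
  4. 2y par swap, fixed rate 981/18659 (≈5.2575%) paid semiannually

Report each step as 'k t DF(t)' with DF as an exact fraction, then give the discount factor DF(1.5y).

step 1 [0.5y] swap r/2=193/9807: DF=(1 − 193/9807·(0))/(1+193/9807) = 9807/10000 ≈ 0.980700
step 2 [1y] bond c/2=9/800: DF=(7652413/8000000 − 9/800·(0.980700))/(1+9/800) = 187/200 ≈ 0.935000
step 3 [1.5y] zero: DF = P = 4571/5000 ≈ 0.914200
step 4 [2y] swap r/2=981/37318: DF=(1 − 981/37318·(0.980700+0.935000+0.914200))/(1+981/37318) = 9019/10000 ≈ 0.901900

1 1/2 9807/10000
2 1 187/200
3 3/2 4571/5000
4 2 9019/10000
DF(1.5y) = 4571/5000 ≈ 0.914200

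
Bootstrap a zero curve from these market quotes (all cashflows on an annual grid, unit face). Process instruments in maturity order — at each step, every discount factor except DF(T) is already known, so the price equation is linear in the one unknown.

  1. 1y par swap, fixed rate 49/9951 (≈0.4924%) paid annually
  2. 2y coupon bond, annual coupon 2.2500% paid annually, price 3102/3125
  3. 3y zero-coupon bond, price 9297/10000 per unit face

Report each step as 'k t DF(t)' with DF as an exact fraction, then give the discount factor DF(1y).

1 1 9951/10000
2 2 9489/10000
3 3 9297/10000
DF(1y) = 9951/10000 ≈ 0.995100

step 1 [1y] swap r/1=49/9951: DF=(1 − 49/9951·(0))/(1+49/9951) = 9951/10000 ≈ 0.995100
step 2 [2y] bond c/1=9/400: DF=(3102/3125 − 9/400·(0.995100))/(1+9/400) = 9489/10000 ≈ 0.948900
step 3 [3y] zero: DF = P = 9297/10000 ≈ 0.929700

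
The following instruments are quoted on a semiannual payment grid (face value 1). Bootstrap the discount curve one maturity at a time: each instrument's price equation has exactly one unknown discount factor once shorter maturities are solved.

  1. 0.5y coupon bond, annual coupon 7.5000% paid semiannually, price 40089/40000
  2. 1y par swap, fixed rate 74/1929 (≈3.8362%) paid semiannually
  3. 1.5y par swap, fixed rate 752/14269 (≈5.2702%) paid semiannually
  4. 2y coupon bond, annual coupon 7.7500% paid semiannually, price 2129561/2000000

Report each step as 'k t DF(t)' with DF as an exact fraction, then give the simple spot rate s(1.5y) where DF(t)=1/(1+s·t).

1 1/2 483/500
2 1 963/1000
3 3/2 578/625
4 2 4593/5000
s(1.5y) = (1/(578/625) − 1)/(3/2) = 47/867 ≈ 5.4210%

step 1 [0.5y] bond c/2=3/80: DF=(40089/40000 − 3/80·(0))/(1+3/80) = 483/500 ≈ 0.966000
step 2 [1y] swap r/2=37/1929: DF=(1 − 37/1929·(0.966000))/(1+37/1929) = 963/1000 ≈ 0.963000
step 3 [1.5y] swap r/2=376/14269: DF=(1 − 376/14269·(0.966000+0.963000))/(1+376/14269) = 578/625 ≈ 0.924800
step 4 [2y] bond c/2=31/800: DF=(2129561/2000000 − 31/800·(0.966000+0.963000+0.924800))/(1+31/800) = 4593/5000 ≈ 0.918600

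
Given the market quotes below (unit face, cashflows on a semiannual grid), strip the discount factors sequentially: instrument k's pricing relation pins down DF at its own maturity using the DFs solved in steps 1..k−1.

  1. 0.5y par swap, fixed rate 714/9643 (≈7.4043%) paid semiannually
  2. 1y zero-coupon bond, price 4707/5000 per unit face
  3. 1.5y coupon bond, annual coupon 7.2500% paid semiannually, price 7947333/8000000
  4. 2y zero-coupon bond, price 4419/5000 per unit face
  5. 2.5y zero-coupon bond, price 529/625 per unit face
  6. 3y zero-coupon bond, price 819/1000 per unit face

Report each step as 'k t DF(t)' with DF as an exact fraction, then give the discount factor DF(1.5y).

1 1/2 9643/10000
2 1 4707/5000
3 3/2 223/250
4 2 4419/5000
5 5/2 529/625
6 3 819/1000
DF(1.5y) = 223/250 ≈ 0.892000

step 1 [0.5y] swap r/2=357/9643: DF=(1 − 357/9643·(0))/(1+357/9643) = 9643/10000 ≈ 0.964300
step 2 [1y] zero: DF = P = 4707/5000 ≈ 0.941400
step 3 [1.5y] bond c/2=29/800: DF=(7947333/8000000 − 29/800·(0.964300+0.941400))/(1+29/800) = 223/250 ≈ 0.892000
step 4 [2y] zero: DF = P = 4419/5000 ≈ 0.883800
step 5 [2.5y] zero: DF = P = 529/625 ≈ 0.846400
step 6 [3y] zero: DF = P = 819/1000 ≈ 0.819000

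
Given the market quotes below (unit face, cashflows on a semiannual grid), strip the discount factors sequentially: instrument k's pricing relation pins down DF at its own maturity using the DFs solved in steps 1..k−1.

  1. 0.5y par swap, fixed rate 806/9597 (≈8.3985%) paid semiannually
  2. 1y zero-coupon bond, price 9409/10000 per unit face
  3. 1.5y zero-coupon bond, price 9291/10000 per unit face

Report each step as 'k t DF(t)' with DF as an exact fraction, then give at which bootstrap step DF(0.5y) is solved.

1 1/2 9597/10000
2 1 9409/10000
3 3/2 9291/10000
DF(0.5y) is solved at step 1

step 1 [0.5y] swap r/2=403/9597: DF=(1 − 403/9597·(0))/(1+403/9597) = 9597/10000 ≈ 0.959700
step 2 [1y] zero: DF = P = 9409/10000 ≈ 0.940900
step 3 [1.5y] zero: DF = P = 9291/10000 ≈ 0.929100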